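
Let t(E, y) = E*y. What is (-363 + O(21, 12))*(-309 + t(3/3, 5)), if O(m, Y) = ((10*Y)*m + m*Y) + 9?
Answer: -735072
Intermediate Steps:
O(m, Y) = 9 + 11*Y*m (O(m, Y) = (10*Y*m + Y*m) + 9 = 11*Y*m + 9 = 9 + 11*Y*m)
(-363 + O(21, 12))*(-309 + t(3/3, 5)) = (-363 + (9 + 11*12*21))*(-309 + (3/3)*5) = (-363 + (9 + 2772))*(-309 + (3*(⅓))*5) = (-363 + 2781)*(-309 + 1*5) = 2418*(-309 + 5) = 2418*(-304) = -735072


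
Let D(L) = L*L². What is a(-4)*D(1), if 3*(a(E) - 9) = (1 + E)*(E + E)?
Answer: 17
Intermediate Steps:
D(L) = L³
a(E) = 9 + 2*E*(1 + E)/3 (a(E) = 9 + ((1 + E)*(E + E))/3 = 9 + ((1 + E)*(2*E))/3 = 9 + (2*E*(1 + E))/3 = 9 + 2*E*(1 + E)/3)
a(-4)*D(1) = (9 + (⅔)*(-4) + (⅔)*(-4)²)*1³ = (9 - 8/3 + (⅔)*16)*1 = (9 - 8/3 + 32/3)*1 = 17*1 = 17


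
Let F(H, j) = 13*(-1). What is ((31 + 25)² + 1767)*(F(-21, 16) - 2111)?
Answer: -10413972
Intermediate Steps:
F(H, j) = -13
((31 + 25)² + 1767)*(F(-21, 16) - 2111) = ((31 + 25)² + 1767)*(-13 - 2111) = (56² + 1767)*(-2124) = (3136 + 1767)*(-2124) = 4903*(-2124) = -10413972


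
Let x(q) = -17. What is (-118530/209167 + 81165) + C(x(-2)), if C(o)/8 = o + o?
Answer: 16920027601/209167 ≈ 80892.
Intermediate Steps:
C(o) = 16*o (C(o) = 8*(o + o) = 8*(2*o) = 16*o)
(-118530/209167 + 81165) + C(x(-2)) = (-118530/209167 + 81165) + 16*(-17) = (-118530*1/209167 + 81165) - 272 = (-118530/209167 + 81165) - 272 = 16976921025/209167 - 272 = 16920027601/209167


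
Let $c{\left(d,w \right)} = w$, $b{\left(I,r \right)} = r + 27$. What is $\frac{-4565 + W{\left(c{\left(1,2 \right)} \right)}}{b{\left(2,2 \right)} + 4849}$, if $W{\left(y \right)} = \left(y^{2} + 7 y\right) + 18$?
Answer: $- \frac{4529}{4878} \approx -0.92845$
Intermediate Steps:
$b{\left(I,r \right)} = 27 + r$
$W{\left(y \right)} = 18 + y^{2} + 7 y$
$\frac{-4565 + W{\left(c{\left(1,2 \right)} \right)}}{b{\left(2,2 \right)} + 4849} = \frac{-4565 + \left(18 + 2^{2} + 7 \cdot 2\right)}{\left(27 + 2\right) + 4849} = \frac{-4565 + \left(18 + 4 + 14\right)}{29 + 4849} = \frac{-4565 + 36}{4878} = \left(-4529\right) \frac{1}{4878} = - \frac{4529}{4878}$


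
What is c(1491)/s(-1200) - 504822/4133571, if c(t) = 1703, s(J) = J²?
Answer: -239968069529/1984114080000 ≈ -0.12094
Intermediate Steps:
c(1491)/s(-1200) - 504822/4133571 = 1703/((-1200)²) - 504822/4133571 = 1703/1440000 - 504822*1/4133571 = 1703*(1/1440000) - 168274/1377857 = 1703/1440000 - 168274/1377857 = -239968069529/1984114080000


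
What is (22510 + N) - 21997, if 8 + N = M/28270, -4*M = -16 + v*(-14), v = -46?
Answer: 14276193/28270 ≈ 504.99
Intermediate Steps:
M = -157 (M = -(-16 - 46*(-14))/4 = -(-16 + 644)/4 = -¼*628 = -157)
N = -226317/28270 (N = -8 - 157/28270 = -226317/28270 ≈ -8.0056)
(22510 + N) - 21997 = (22510 - 226317/28270) - 21997 = 636131383/28270 - 21997 = 14276193/28270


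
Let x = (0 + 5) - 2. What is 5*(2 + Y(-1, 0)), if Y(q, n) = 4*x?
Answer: 70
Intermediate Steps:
x = 3 (x = 5 - 2 = 3)
Y(q, n) = 12 (Y(q, n) = 4*3 = 12)
5*(2 + Y(-1, 0)) = 5*(2 + 12) = 5*14 = 70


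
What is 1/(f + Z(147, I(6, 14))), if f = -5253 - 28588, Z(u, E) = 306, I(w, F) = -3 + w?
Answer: -1/33535 ≈ -2.9820e-5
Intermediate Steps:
f = -33841
1/(f + Z(147, I(6, 14))) = 1/(-33841 + 306) = 1/(-33535) = -1/33535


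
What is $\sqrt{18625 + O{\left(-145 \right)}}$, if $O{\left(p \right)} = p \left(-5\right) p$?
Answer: $10 i \sqrt{865} \approx 294.11 i$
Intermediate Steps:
$O{\left(p \right)} = - 5 p^{2}$ ($O{\left(p \right)} = - 5 p p = - 5 p^{2}$)
$\sqrt{18625 + O{\left(-145 \right)}} = \sqrt{18625 - 5 \left(-145\right)^{2}} = \sqrt{18625 - 105125} = \sqrt{-86500} = 10 i \sqrt{865}$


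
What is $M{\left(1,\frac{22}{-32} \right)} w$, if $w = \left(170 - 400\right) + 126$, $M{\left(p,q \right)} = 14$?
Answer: $-1456$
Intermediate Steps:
$w = -104$ ($w = -230 + 126 = -104$)
$M{\left(1,\frac{22}{-32} \right)} w = 14 \left(-104\right) = -1456$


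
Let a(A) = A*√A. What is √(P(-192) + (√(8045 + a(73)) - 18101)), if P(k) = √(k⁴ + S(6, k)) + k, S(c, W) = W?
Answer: √(-18293 + √(8045 + 73*√73) + 8*√21233661) ≈ 136.62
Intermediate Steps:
a(A) = A^(3/2)
P(k) = k + √(k + k⁴) (P(k) = √(k⁴ + k) + k = √(k + k⁴) + k = k + √(k + k⁴))
√(P(-192) + (√(8045 + a(73)) - 18101)) = √((-192 + √(-192 + (-192)⁴)) + (√(8045 + 73^(3/2)) - 18101)) = √((-192 + √(-192 + 1358954496)) + (√(8045 + 73*√73) - 18101)) = √((-192 + √1358954304) + (-18101 + √(8045 + 73*√73))) = √((-192 + 8*√21233661) + (-18101 + √(8045 + 73*√73))) = √(-18293 + √(8045 + 73*√73) + 8*√21233661)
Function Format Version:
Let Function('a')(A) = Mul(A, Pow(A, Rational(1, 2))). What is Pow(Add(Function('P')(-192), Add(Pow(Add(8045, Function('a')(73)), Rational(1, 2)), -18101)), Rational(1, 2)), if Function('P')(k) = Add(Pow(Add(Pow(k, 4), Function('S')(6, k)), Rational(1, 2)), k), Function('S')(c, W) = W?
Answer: Pow(Add(-18293, Pow(Add(8045, Mul(73, Pow(73, Rational(1, 2)))), Rational(1, 2)), Mul(8, Pow(21233661, Rational(1, 2)))), Rational(1, 2)) ≈ 136.62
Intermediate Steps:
Function('a')(A) = Pow(A, Rational(3, 2))
Function('P')(k) = Add(k, Pow(Add(k, Pow(k, 4)), Rational(1, 2))) (Function('P')(k) = Add(Pow(Add(Pow(k, 4), k), Rational(1, 2)), k) = Add(Pow(Add(k, Pow(k, 4)), Rational(1, 2)), k) = Add(k, Pow(Add(k, Pow(k, 4)), Rational(1, 2))))
Pow(Add(Function('P')(-192), Add(Pow(Add(8045, Function('a')(73)), Rational(1, 2)), -18101)), Rational(1, 2)) = Pow(Add(Add(-192, Pow(Add(-192, Pow(-192, 4)), Rational(1, 2))), Add(Pow(Add(8045, Pow(73, Rational(3, 2))), Rational(1, 2)), -18101)), Rational(1, 2)) = Pow(Add(Add(-192, Pow(Add(-192, 1358954496), Rational(1, 2))), Add(Pow(Add(8045, Mul(73, Pow(73, Rational(1, 2)))), Rational(1, 2)), -18101)), Rational(1, 2)) = Pow(Add(Add(-192, Pow(1358954304, Rational(1, 2))), Add(-18101, Pow(Add(8045, Mul(73, Pow(73, Rational(1, 2)))), Rational(1, 2)))), Rational(1, 2)) = Pow(Add(Add(-192, Mul(8, Pow(21233661, Rational(1, 2)))), Add(-18101, Pow(Add(8045, Mul(73, Pow(73, Rational(1, 2)))), Rational(1, 2)))), Rational(1, 2)) = Pow(Add(-18293, Pow(Add(8045, Mul(73, Pow(73, Rational(1, 2)))), Rational(1, 2)), Mul(8, Pow(21233661, Rational(1, 2)))), Rational(1, 2))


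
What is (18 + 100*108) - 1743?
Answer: 9075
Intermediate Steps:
(18 + 100*108) - 1743 = (18 + 10800) - 1743 = 10818 - 1743 = 9075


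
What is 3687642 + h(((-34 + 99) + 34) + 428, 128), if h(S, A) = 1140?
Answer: 3688782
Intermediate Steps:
3687642 + h(((-34 + 99) + 34) + 428, 128) = 3687642 + 1140 = 3688782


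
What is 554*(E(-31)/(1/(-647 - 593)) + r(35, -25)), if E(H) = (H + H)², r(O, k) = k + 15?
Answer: -2640679780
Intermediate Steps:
r(O, k) = 15 + k
E(H) = 4*H² (E(H) = (2*H)² = 4*H²)
554*(E(-31)/(1/(-647 - 593)) + r(35, -25)) = 554*((4*(-31)²)/(1/(-647 - 593)) + (15 - 25)) = 554*((4*961)/(1/(-1240)) - 10) = 554*(3844/(-1/1240) - 10) = 554*(3844*(-1240) - 10) = 554*(-4766560 - 10) = 554*(-4766570) = -2640679780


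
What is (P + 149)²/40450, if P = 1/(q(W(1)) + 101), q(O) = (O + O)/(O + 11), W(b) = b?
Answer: 8181021601/14903762050 ≈ 0.54892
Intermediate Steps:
q(O) = 2*O/(11 + O) (q(O) = (2*O)/(11 + O) = 2*O/(11 + O))
P = 6/607 (P = 1/(2*1/(11 + 1) + 101) = 1/(2*1/12 + 101) = 1/(2*1*(1/12) + 101) = 1/(⅙ + 101) = 1/(607/6) = 6/607 ≈ 0.0098847)
(P + 149)²/40450 = (6/607 + 149)²/40450 = (90449/607)²*(1/40450) = (8181021601/368449)*(1/40450) = 8181021601/14903762050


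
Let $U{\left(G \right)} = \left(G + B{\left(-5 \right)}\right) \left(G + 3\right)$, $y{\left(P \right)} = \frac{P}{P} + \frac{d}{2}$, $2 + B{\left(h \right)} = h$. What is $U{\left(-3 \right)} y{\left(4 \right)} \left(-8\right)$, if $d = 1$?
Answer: $0$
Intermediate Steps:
$B{\left(h \right)} = -2 + h$
$y{\left(P \right)} = \frac{3}{2}$ ($y{\left(P \right)} = \frac{P}{P} + 1 \cdot \frac{1}{2} = 1 + 1 \cdot \frac{1}{2} = 1 + \frac{1}{2} = \frac{3}{2}$)
$U{\left(G \right)} = \left(-7 + G\right) \left(3 + G\right)$ ($U{\left(G \right)} = \left(G - 7\right) \left(G + 3\right) = \left(G - 7\right) \left(3 + G\right) = \left(-7 + G\right) \left(3 + G\right)$)
$U{\left(-3 \right)} y{\left(4 \right)} \left(-8\right) = \left(-21 + \left(-3\right)^{2} - -12\right) \frac{3}{2} \left(-8\right) = \left(-21 + 9 + 12\right) \frac{3}{2} \left(-8\right) = 0 \cdot \frac{3}{2} \left(-8\right) = 0 \left(-8\right) = 0$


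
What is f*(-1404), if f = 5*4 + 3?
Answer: -32292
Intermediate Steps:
f = 23 (f = 20 + 3 = 23)
f*(-1404) = 23*(-1404) = -32292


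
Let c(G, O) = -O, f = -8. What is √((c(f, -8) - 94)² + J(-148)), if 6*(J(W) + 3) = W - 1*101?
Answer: 13*√174/2 ≈ 85.741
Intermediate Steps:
J(W) = -119/6 + W/6 (J(W) = -3 + (W - 1*101)/6 = -3 + (W - 101)/6 = -3 + (-101 + W)/6 = -3 + (-101/6 + W/6) = -119/6 + W/6)
√((c(f, -8) - 94)² + J(-148)) = √((-1*(-8) - 94)² + (-119/6 + (⅙)*(-148))) = √((8 - 94)² + (-119/6 - 74/3)) = √((-86)² - 89/2) = √(7396 - 89/2) = √(14703/2) = 13*√174/2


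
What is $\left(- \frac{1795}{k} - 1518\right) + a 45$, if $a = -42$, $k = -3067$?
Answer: $- \frac{10450541}{3067} \approx -3407.4$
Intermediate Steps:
$\left(- \frac{1795}{k} - 1518\right) + a 45 = \left(- \frac{1795}{-3067} - 1518\right) - 1890 = \left(\left(-1795\right) \left(- \frac{1}{3067}\right) - 1518\right) - 1890 = \left(\frac{1795}{3067} - 1518\right) - 1890 = - \frac{4653911}{3067} - 1890 = - \frac{10450541}{3067}$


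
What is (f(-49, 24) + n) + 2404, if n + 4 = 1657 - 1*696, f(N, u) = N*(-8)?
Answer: 3753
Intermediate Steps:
f(N, u) = -8*N
n = 957 (n = -4 + (1657 - 1*696) = -4 + (1657 - 696) = -4 + 961 = 957)
(f(-49, 24) + n) + 2404 = (-8*(-49) + 957) + 2404 = (392 + 957) + 2404 = 1349 + 2404 = 3753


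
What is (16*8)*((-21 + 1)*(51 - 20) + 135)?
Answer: -62080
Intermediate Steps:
(16*8)*((-21 + 1)*(51 - 20) + 135) = 128*(-20*31 + 135) = 128*(-620 + 135) = 128*(-485) = -62080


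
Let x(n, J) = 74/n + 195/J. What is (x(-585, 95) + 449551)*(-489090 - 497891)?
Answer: -4931727685103294/11115 ≈ -4.4370e+11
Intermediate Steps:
(x(-585, 95) + 449551)*(-489090 - 497891) = ((74/(-585) + 195/95) + 449551)*(-489090 - 497891) = ((74*(-1/585) + 195*(1/95)) + 449551)*(-986981) = ((-74/585 + 39/19) + 449551)*(-986981) = (21409/11115 + 449551)*(-986981) = (4996780774/11115)*(-986981) = -4931727685103294/11115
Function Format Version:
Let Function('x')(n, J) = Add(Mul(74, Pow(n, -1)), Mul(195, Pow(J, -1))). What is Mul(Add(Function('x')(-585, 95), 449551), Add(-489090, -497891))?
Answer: Rational(-4931727685103294, 11115) ≈ -4.4370e+11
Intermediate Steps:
Mul(Add(Function('x')(-585, 95), 449551), Add(-489090, -497891)) = Mul(Add(Add(Mul(74, Pow(-585, -1)), Mul(195, Pow(95, -1))), 449551), Add(-489090, -497891)) = Mul(Add(Add(Mul(74, Rational(-1, 585)), Mul(195, Rational(1, 95))), 449551), -986981) = Mul(Add(Add(Rational(-74, 585), Rational(39, 19)), 449551), -986981) = Mul(Add(Rational(21409, 11115), 449551), -986981) = Mul(Rational(4996780774, 11115), -986981) = Rational(-4931727685103294, 11115)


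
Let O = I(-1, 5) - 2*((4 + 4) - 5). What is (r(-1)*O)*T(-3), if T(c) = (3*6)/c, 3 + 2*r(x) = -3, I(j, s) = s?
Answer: -18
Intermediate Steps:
r(x) = -3 (r(x) = -3/2 + (½)*(-3) = -3/2 - 3/2 = -3)
T(c) = 18/c
O = -1 (O = 5 - 2*((4 + 4) - 5) = 5 - 2*(8 - 5) = 5 - 2*3 = 5 - 6 = -1)
(r(-1)*O)*T(-3) = (-3*(-1))*(18/(-3)) = 3*(18*(-⅓)) = 3*(-6) = -18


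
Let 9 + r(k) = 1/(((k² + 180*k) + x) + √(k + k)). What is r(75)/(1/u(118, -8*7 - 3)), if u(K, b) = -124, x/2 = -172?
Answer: 393639676232/352725811 + 620*√6/352725811 ≈ 1116.0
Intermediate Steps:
x = -344 (x = 2*(-172) = -344)
r(k) = -9 + 1/(-344 + k² + 180*k + √2*√k) (r(k) = -9 + 1/(((k² + 180*k) - 344) + √(k + k)) = -9 + 1/((-344 + k² + 180*k) + √(2*k)) = -9 + 1/((-344 + k² + 180*k) + √2*√k) = -9 + 1/(-344 + k² + 180*k + √2*√k))
r(75)/(1/u(118, -8*7 - 3)) = ((3097 - 1620*75 - 9*75² - 9*√2*√75)/(-344 + 75² + 180*75 + √2*√75))/(1/(-124)) = ((3097 - 121500 - 9*5625 - 9*√2*5*√3)/(-344 + 5625 + 13500 + √2*(5*√3)))/(-1/124) = ((3097 - 121500 - 50625 - 45*√6)/(-344 + 5625 + 13500 + 5*√6))*(-124) = ((-169028 - 45*√6)/(18781 + 5*√6))*(-124) = -124*(-169028 - 45*√6)/(18781 + 5*√6)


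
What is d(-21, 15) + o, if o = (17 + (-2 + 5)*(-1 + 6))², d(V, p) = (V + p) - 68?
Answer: 950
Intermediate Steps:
d(V, p) = -68 + V + p
o = 1024 (o = (17 + 3*5)² = (17 + 15)² = 32² = 1024)
d(-21, 15) + o = (-68 - 21 + 15) + 1024 = -74 + 1024 = 950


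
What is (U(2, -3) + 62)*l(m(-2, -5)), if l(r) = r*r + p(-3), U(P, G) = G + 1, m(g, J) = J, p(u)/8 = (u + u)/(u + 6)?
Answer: 540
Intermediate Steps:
p(u) = 16*u/(6 + u) (p(u) = 8*((u + u)/(u + 6)) = 8*((2*u)/(6 + u)) = 8*(2*u/(6 + u)) = 16*u/(6 + u))
U(P, G) = 1 + G
l(r) = -16 + r² (l(r) = r*r + 16*(-3)/(6 - 3) = r² + 16*(-3)/3 = r² + 16*(-3)*(⅓) = r² - 16 = -16 + r²)
(U(2, -3) + 62)*l(m(-2, -5)) = ((1 - 3) + 62)*(-16 + (-5)²) = (-2 + 62)*(-16 + 25) = 60*9 = 540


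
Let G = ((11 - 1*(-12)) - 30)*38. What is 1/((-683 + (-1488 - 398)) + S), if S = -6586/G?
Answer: -133/338384 ≈ -0.00039304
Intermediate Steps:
G = -266 (G = ((11 + 12) - 30)*38 = (23 - 30)*38 = -7*38 = -266)
S = 3293/133 (S = -6586/(-266) = -6586*(-1/266) = 3293/133 ≈ 24.759)
1/((-683 + (-1488 - 398)) + S) = 1/((-683 + (-1488 - 398)) + 3293/133) = 1/((-683 - 1886) + 3293/133) = 1/(-2569 + 3293/133) = 1/(-338384/133) = -133/338384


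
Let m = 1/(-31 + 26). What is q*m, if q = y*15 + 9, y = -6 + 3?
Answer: 36/5 ≈ 7.2000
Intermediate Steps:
y = -3
q = -36 (q = -3*15 + 9 = -45 + 9 = -36)
m = -⅕ (m = 1/(-5) = -⅕ ≈ -0.20000)
q*m = -36*(-⅕) = 36/5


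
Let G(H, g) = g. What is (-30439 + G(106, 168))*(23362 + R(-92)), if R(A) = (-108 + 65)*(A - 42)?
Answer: -881612604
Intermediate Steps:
R(A) = 1806 - 43*A (R(A) = -43*(-42 + A) = 1806 - 43*A)
(-30439 + G(106, 168))*(23362 + R(-92)) = (-30439 + 168)*(23362 + (1806 - 43*(-92))) = -30271*(23362 + (1806 + 3956)) = -30271*(23362 + 5762) = -30271*29124 = -881612604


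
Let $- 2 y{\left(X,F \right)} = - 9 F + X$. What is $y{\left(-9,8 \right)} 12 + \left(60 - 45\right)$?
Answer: $501$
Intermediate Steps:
$y{\left(X,F \right)} = - \frac{X}{2} + \frac{9 F}{2}$ ($y{\left(X,F \right)} = - \frac{- 9 F + X}{2} = - \frac{X - 9 F}{2} = - \frac{X}{2} + \frac{9 F}{2}$)
$y{\left(-9,8 \right)} 12 + \left(60 - 45\right) = \left(\left(- \frac{1}{2}\right) \left(-9\right) + \frac{9}{2} \cdot 8\right) 12 + \left(60 - 45\right) = \left(\frac{9}{2} + 36\right) 12 + 15 = \frac{81}{2} \cdot 12 + 15 = 486 + 15 = 501$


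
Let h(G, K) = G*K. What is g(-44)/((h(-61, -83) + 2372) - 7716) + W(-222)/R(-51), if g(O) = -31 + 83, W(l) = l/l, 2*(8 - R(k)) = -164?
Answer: -4399/25290 ≈ -0.17394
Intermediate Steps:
R(k) = 90 (R(k) = 8 - 1/2*(-164) = 8 + 82 = 90)
W(l) = 1
g(O) = 52
g(-44)/((h(-61, -83) + 2372) - 7716) + W(-222)/R(-51) = 52/((-61*(-83) + 2372) - 7716) + 1/90 = 52/((5063 + 2372) - 7716) + 1*(1/90) = 52/(7435 - 7716) + 1/90 = 52/(-281) + 1/90 = 52*(-1/281) + 1/90 = -52/281 + 1/90 = -4399/25290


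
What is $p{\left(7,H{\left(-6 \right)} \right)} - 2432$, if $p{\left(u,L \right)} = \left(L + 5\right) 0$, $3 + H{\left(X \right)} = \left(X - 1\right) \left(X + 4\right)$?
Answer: $-2432$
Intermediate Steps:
$H{\left(X \right)} = -3 + \left(-1 + X\right) \left(4 + X\right)$ ($H{\left(X \right)} = -3 + \left(X - 1\right) \left(X + 4\right) = -3 + \left(-1 + X\right) \left(4 + X\right)$)
$p{\left(u,L \right)} = 0$ ($p{\left(u,L \right)} = \left(5 + L\right) 0 = 0$)
$p{\left(7,H{\left(-6 \right)} \right)} - 2432 = 0 - 2432 = -2432$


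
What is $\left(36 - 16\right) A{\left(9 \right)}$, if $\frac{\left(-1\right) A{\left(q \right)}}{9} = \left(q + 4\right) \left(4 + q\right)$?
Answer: $-30420$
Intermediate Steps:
$A{\left(q \right)} = - 9 \left(4 + q\right)^{2}$ ($A{\left(q \right)} = - 9 \left(q + 4\right) \left(4 + q\right) = - 9 \left(4 + q\right) \left(4 + q\right) = - 9 \left(4 + q\right)^{2}$)
$\left(36 - 16\right) A{\left(9 \right)} = \left(36 - 16\right) \left(- 9 \left(4 + 9\right)^{2}\right) = 20 \left(- 9 \cdot 13^{2}\right) = 20 \left(\left(-9\right) 169\right) = 20 \left(-1521\right) = -30420$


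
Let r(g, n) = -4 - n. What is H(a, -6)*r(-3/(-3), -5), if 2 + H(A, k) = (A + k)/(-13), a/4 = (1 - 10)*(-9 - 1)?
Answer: -380/13 ≈ -29.231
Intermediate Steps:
a = 360 (a = 4*((1 - 10)*(-9 - 1)) = 4*(-9*(-10)) = 4*90 = 360)
H(A, k) = -2 - A/13 - k/13 (H(A, k) = -2 + (A + k)/(-13) = -2 + (A + k)*(-1/13) = -2 + (-A/13 - k/13) = -2 - A/13 - k/13)
H(a, -6)*r(-3/(-3), -5) = (-2 - 1/13*360 - 1/13*(-6))*(-4 - 1*(-5)) = (-2 - 360/13 + 6/13)*(-4 + 5) = -380/13*1 = -380/13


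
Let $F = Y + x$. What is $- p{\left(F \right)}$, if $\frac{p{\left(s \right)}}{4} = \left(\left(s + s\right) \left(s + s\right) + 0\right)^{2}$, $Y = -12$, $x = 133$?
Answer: $-13718968384$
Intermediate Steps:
$F = 121$ ($F = -12 + 133 = 121$)
$p{\left(s \right)} = 64 s^{4}$ ($p{\left(s \right)} = 4 \left(\left(s + s\right) \left(s + s\right) + 0\right)^{2} = 4 \left(2 s 2 s + 0\right)^{2} = 4 \left(4 s^{2} + 0\right)^{2} = 4 \left(4 s^{2}\right)^{2} = 4 \cdot 16 s^{4} = 64 s^{4}$)
$- p{\left(F \right)} = - 64 \cdot 121^{4} = - 64 \cdot 214358881 = \left(-1\right) 13718968384 = -13718968384$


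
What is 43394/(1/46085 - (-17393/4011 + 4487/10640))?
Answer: 2438459360806560/219976989397 ≈ 11085.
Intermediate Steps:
43394/(1/46085 - (-17393/4011 + 4487/10640)) = 43394/(1/46085 - (-17393*1/4011 + 4487*(1/10640))) = 43394/(1/46085 - (-17393/4011 + 641/1520)) = 43394/(1/46085 - 1*(-23866309/6096720)) = 43394/(1/46085 + 23866309/6096720) = 43394/(219976989397/56193468240) = 43394*(56193468240/219976989397) = 2438459360806560/219976989397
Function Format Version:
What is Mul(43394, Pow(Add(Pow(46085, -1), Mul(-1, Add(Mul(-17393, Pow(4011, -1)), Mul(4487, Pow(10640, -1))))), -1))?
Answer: Rational(2438459360806560, 219976989397) ≈ 11085.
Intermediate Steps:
Mul(43394, Pow(Add(Pow(46085, -1), Mul(-1, Add(Mul(-17393, Pow(4011, -1)), Mul(4487, Pow(10640, -1))))), -1)) = Mul(43394, Pow(Add(Rational(1, 46085), Mul(-1, Add(Mul(-17393, Rational(1, 4011)), Mul(4487, Rational(1, 10640))))), -1)) = Mul(43394, Pow(Add(Rational(1, 46085), Mul(-1, Add(Rational(-17393, 4011), Rational(641, 1520)))), -1)) = Mul(43394, Pow(Add(Rational(1, 46085), Mul(-1, Rational(-23866309, 6096720))), -1)) = Mul(43394, Pow(Add(Rational(1, 46085), Rational(23866309, 6096720)), -1)) = Mul(43394, Pow(Rational(219976989397, 56193468240), -1)) = Mul(43394, Rational(56193468240, 219976989397)) = Rational(2438459360806560, 219976989397)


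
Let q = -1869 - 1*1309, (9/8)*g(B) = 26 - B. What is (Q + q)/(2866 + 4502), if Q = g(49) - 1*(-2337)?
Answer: -7753/66312 ≈ -0.11692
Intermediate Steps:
g(B) = 208/9 - 8*B/9 (g(B) = 8*(26 - B)/9 = 208/9 - 8*B/9)
q = -3178 (q = -1869 - 1309 = -3178)
Q = 20849/9 (Q = (208/9 - 8/9*49) - 1*(-2337) = (208/9 - 392/9) + 2337 = -184/9 + 2337 = 20849/9 ≈ 2316.6)
(Q + q)/(2866 + 4502) = (20849/9 - 3178)/(2866 + 4502) = -7753/9/7368 = -7753/9*1/7368 = -7753/66312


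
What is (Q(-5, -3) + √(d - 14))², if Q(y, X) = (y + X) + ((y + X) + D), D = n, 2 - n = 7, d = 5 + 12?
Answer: (21 - √3)² ≈ 371.25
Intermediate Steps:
d = 17
n = -5 (n = 2 - 1*7 = 2 - 7 = -5)
D = -5
Q(y, X) = -5 + 2*X + 2*y (Q(y, X) = (y + X) + ((y + X) - 5) = (X + y) + ((X + y) - 5) = (X + y) + (-5 + X + y) = -5 + 2*X + 2*y)
(Q(-5, -3) + √(d - 14))² = ((-5 + 2*(-3) + 2*(-5)) + √(17 - 14))² = ((-5 - 6 - 10) + √3)² = (-21 + √3)²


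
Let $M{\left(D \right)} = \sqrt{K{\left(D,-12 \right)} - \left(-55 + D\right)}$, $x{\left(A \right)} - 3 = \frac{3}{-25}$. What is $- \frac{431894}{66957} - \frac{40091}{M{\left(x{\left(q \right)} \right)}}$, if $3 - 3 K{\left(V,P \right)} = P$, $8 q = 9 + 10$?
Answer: $- \frac{431894}{66957} - \frac{200455 \sqrt{357}}{714} \approx -5311.1$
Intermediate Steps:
$q = \frac{19}{8}$ ($q = \frac{9 + 10}{8} = \frac{1}{8} \cdot 19 = \frac{19}{8} \approx 2.375$)
$x{\left(A \right)} = \frac{72}{25}$ ($x{\left(A \right)} = 3 + \frac{3}{-25} = 3 + 3 \left(- \frac{1}{25}\right) = 3 - \frac{3}{25} = \frac{72}{25}$)
$K{\left(V,P \right)} = 1 - \frac{P}{3}$
$M{\left(D \right)} = \sqrt{60 - D}$ ($M{\left(D \right)} = \sqrt{\left(1 - -4\right) - \left(-55 + D\right)} = \sqrt{\left(1 + 4\right) - \left(-55 + D\right)} = \sqrt{5 - \left(-55 + D\right)} = \sqrt{60 - D}$)
$- \frac{431894}{66957} - \frac{40091}{M{\left(x{\left(q \right)} \right)}} = - \frac{431894}{66957} - \frac{40091}{\sqrt{60 - \frac{72}{25}}} = \left(-431894\right) \frac{1}{66957} - \frac{40091}{\sqrt{60 - \frac{72}{25}}} = - \frac{431894}{66957} - \frac{40091}{\sqrt{\frac{1428}{25}}} = - \frac{431894}{66957} - \frac{40091}{\frac{2}{5} \sqrt{357}} = - \frac{431894}{66957} - 40091 \frac{5 \sqrt{357}}{714} = - \frac{431894}{66957} - \frac{200455 \sqrt{357}}{714}$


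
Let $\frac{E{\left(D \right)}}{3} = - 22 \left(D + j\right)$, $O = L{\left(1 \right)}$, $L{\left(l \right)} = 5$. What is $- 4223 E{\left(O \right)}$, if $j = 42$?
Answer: $13099746$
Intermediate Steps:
$O = 5$
$E{\left(D \right)} = -2772 - 66 D$ ($E{\left(D \right)} = 3 \left(- 22 \left(D + 42\right)\right) = 3 \left(- 22 \left(42 + D\right)\right) = 3 \left(-924 - 22 D\right) = -2772 - 66 D$)
$- 4223 E{\left(O \right)} = - 4223 \left(-2772 - 330\right) = \left(-4223\right) \left(-3102\right) = 13099746$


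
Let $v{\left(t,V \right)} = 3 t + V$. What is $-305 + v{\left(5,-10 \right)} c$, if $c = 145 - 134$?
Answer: $-250$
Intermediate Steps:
$v{\left(t,V \right)} = V + 3 t$
$c = 11$
$-305 + v{\left(5,-10 \right)} c = -305 + \left(-10 + 3 \cdot 5\right) 11 = -305 + \left(-10 + 15\right) 11 = -305 + 5 \cdot 11 = -305 + 55 = -250$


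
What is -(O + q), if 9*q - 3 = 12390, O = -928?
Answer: -449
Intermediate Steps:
q = 1377 (q = 1/3 + (1/9)*12390 = 1/3 + 4130/3 = 1377)
-(O + q) = -(-928 + 1377) = -1*449 = -449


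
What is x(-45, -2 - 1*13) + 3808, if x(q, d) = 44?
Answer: 3852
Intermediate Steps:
x(-45, -2 - 1*13) + 3808 = 44 + 3808 = 3852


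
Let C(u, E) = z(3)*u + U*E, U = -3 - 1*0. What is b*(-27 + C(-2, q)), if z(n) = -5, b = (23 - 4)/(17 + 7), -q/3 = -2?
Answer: -665/24 ≈ -27.708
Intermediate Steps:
q = 6 (q = -3*(-2) = 6)
b = 19/24 ≈ 0.79167
U = -3 (U = -3 + 0 = -3)
C(u, E) = -5*u - 3*E
b*(-27 + C(-2, q)) = 19*(-27 + (-5*(-2) - 3*6))/24 = 19*(-27 + (10 - 18))/24 = 19*(-27 - 8)/24 = (19/24)*(-35) = -665/24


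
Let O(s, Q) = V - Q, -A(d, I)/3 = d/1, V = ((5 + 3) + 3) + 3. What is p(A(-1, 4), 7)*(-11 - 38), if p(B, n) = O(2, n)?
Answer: -343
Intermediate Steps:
V = 14 (V = (8 + 3) + 3 = 11 + 3 = 14)
A(d, I) = -3*d (A(d, I) = -3*d/1 = -3*d)
O(s, Q) = 14 - Q
p(B, n) = 14 - n
p(A(-1, 4), 7)*(-11 - 38) = (14 - 1*7)*(-11 - 38) = (14 - 7)*(-49) = 7*(-49) = -343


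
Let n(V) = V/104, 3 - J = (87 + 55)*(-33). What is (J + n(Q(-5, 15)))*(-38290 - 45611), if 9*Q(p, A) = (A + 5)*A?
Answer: -10229405689/26 ≈ -3.9344e+8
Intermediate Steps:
J = 4689 (J = 3 - (87 + 55)*(-33) = 3 - 142*(-33) = 3 - 1*(-4686) = 3 + 4686 = 4689)
Q(p, A) = A*(5 + A)/9 (Q(p, A) = ((A + 5)*A)/9 = ((5 + A)*A)/9 = (A*(5 + A))/9 = A*(5 + A)/9)
n(V) = V/104 (n(V) = V*(1/104) = V/104)
(J + n(Q(-5, 15)))*(-38290 - 45611) = (4689 + ((⅑)*15*(5 + 15))/104)*(-38290 - 45611) = (4689 + ((⅑)*15*20)/104)*(-83901) = (4689 + (1/104)*(100/3))*(-83901) = (4689 + 25/78)*(-83901) = (365767/78)*(-83901) = -10229405689/26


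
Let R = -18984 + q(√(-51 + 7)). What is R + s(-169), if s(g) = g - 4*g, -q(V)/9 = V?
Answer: -18477 - 18*I*√11 ≈ -18477.0 - 59.699*I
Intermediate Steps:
q(V) = -9*V
s(g) = -3*g
R = -18984 - 18*I*√11 (R = -18984 - 9*√(-51 + 7) = -18984 - 18*I*√11 ≈ -18984.0 - 59.699*I)
R + s(-169) = (-18984 - 18*I*√11) - 3*(-169) = (-18984 - 18*I*√11) + 507 = -18477 - 18*I*√11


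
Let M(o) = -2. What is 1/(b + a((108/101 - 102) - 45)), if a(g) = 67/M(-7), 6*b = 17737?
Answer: 3/8768 ≈ 0.00034215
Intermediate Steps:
b = 17737/6 (b = (1/6)*17737 = 17737/6 ≈ 2956.2)
a(g) = -67/2 (a(g) = 67/(-2) = 67*(-1/2) = -67/2)
1/(b + a((108/101 - 102) - 45)) = 1/(17737/6 - 67/2) = 1/(8768/3) = 3/8768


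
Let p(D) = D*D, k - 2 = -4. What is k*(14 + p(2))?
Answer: -36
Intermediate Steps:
k = -2 (k = 2 - 4 = -2)
p(D) = D**2
k*(14 + p(2)) = -2*(14 + 2**2) = -2*(14 + 4) = -2*18 = -36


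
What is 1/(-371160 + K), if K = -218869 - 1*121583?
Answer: -1/711612 ≈ -1.4053e-6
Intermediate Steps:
K = -340452 (K = -218869 - 121583 = -340452)
1/(-371160 + K) = 1/(-371160 - 340452) = 1/(-711612) = -1/711612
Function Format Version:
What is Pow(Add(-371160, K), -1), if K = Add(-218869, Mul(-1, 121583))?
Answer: Rational(-1, 711612) ≈ -1.4053e-6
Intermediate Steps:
K = -340452 (K = Add(-218869, -121583) = -340452)
Pow(Add(-371160, K), -1) = Pow(Add(-371160, -340452), -1) = Pow(-711612, -1) = Rational(-1, 711612)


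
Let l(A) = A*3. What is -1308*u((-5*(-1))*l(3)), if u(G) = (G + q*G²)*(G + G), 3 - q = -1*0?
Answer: -720446400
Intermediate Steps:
l(A) = 3*A
q = 3 (q = 3 - (-1)*0 = 3 - 1*0 = 3 + 0 = 3)
u(G) = 2*G*(G + 3*G²) (u(G) = (G + 3*G²)*(G + G) = (G + 3*G²)*(2*G) = 2*G*(G + 3*G²))
-1308*u((-5*(-1))*l(3)) = -1308*((-5*(-1))*(3*3))²*(2 + 6*((-5*(-1))*(3*3))) = -1308*(5*9)²*(2 + 6*(5*9)) = -1308*45²*(2 + 6*45) = -2648700*(2 + 270) = -2648700*272 = -1308*550800 = -720446400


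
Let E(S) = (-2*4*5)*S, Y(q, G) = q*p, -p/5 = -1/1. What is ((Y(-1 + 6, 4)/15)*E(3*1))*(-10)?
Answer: 2000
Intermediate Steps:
p = 5 (p = -(-5)/1 = -(-5) = -5*(-1) = 5)
Y(q, G) = 5*q (Y(q, G) = q*5 = 5*q)
E(S) = -40*S (E(S) = (-8*5)*S = -40*S)
((Y(-1 + 6, 4)/15)*E(3*1))*(-10) = (((5*(-1 + 6))/15)*(-120))*(-10) = (((5*5)*(1/15))*(-40*3))*(-10) = ((25*(1/15))*(-120))*(-10) = ((5/3)*(-120))*(-10) = -200*(-10) = 2000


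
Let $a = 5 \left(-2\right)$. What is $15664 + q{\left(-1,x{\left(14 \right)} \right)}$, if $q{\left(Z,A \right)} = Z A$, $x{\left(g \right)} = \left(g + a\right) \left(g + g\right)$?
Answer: $15552$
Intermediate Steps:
$a = -10$
$x{\left(g \right)} = 2 g \left(-10 + g\right)$ ($x{\left(g \right)} = \left(g - 10\right) \left(g + g\right) = \left(-10 + g\right) 2 g = 2 g \left(-10 + g\right)$)
$q{\left(Z,A \right)} = A Z$
$15664 + q{\left(-1,x{\left(14 \right)} \right)} = 15664 + 2 \cdot 14 \left(-10 + 14\right) \left(-1\right) = 15664 + 2 \cdot 14 \cdot 4 \left(-1\right) = 15664 + 112 \left(-1\right) = 15664 - 112 = 15552$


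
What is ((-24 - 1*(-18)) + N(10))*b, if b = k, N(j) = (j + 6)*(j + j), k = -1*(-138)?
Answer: 43332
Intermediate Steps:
k = 138
N(j) = 2*j*(6 + j) (N(j) = (6 + j)*(2*j) = 2*j*(6 + j))
b = 138
((-24 - 1*(-18)) + N(10))*b = ((-24 - 1*(-18)) + 2*10*(6 + 10))*138 = ((-24 + 18) + 2*10*16)*138 = (-6 + 320)*138 = 314*138 = 43332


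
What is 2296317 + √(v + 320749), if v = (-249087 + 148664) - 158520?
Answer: 2296317 + √61806 ≈ 2.2966e+6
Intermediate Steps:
v = -258943 (v = -100423 - 158520 = -258943)
2296317 + √(v + 320749) = 2296317 + √(-258943 + 320749) = 2296317 + √61806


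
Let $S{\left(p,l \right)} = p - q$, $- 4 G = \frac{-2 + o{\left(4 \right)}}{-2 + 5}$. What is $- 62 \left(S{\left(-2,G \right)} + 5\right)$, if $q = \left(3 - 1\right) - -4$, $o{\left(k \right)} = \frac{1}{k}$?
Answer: $186$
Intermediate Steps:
$G = \frac{7}{48}$ ($G = - \frac{\left(-2 + \frac{1}{4}\right) \frac{1}{-2 + 5}}{4} = - \frac{\left(-2 + \frac{1}{4}\right) \frac{1}{3}}{4} = - \frac{\left(- \frac{7}{4}\right) \frac{1}{3}}{4} = \left(- \frac{1}{4}\right) \left(- \frac{7}{12}\right) = \frac{7}{48} \approx 0.14583$)
$q = 6$ ($q = \left(3 - 1\right) + 4 = 2 + 4 = 6$)
$S{\left(p,l \right)} = -6 + p$ ($S{\left(p,l \right)} = p - 6 = -6 + p$)
$- 62 \left(S{\left(-2,G \right)} + 5\right) = - 62 \left(\left(-6 - 2\right) + 5\right) = - 62 \left(-8 + 5\right) = \left(-62\right) \left(-3\right) = 186$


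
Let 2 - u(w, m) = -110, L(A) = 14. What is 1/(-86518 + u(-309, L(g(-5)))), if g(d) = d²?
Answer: -1/86406 ≈ -1.1573e-5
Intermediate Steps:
u(w, m) = 112 (u(w, m) = 2 - 1*(-110) = 2 + 110 = 112)
1/(-86518 + u(-309, L(g(-5)))) = 1/(-86518 + 112) = 1/(-86406) = -1/86406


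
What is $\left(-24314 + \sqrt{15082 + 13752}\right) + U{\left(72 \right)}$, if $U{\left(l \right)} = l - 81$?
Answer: $-24323 + \sqrt{28834} \approx -24153.0$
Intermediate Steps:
$U{\left(l \right)} = -81 + l$
$\left(-24314 + \sqrt{15082 + 13752}\right) + U{\left(72 \right)} = \left(-24314 + \sqrt{15082 + 13752}\right) + \left(-81 + 72\right) = \left(-24314 + \sqrt{28834}\right) - 9 = -24323 + \sqrt{28834}$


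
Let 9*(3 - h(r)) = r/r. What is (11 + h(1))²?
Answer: 15625/81 ≈ 192.90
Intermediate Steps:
h(r) = 26/9 (h(r) = 3 - r/(9*r) = 3 - ⅑*1 = 3 - ⅑ = 26/9)
(11 + h(1))² = (11 + 26/9)² = (125/9)² = 15625/81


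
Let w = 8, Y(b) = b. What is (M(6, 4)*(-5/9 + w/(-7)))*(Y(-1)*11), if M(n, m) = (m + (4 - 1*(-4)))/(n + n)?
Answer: 1177/63 ≈ 18.683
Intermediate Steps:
M(n, m) = (8 + m)/(2*n) (M(n, m) = (m + (4 + 4))/((2*n)) = (m + 8)*(1/(2*n)) = (8 + m)*(1/(2*n)) = (8 + m)/(2*n))
(M(6, 4)*(-5/9 + w/(-7)))*(Y(-1)*11) = (((½)*(8 + 4)/6)*(-5/9 + 8/(-7)))*(-1*11) = (((½)*(⅙)*12)*(-5*⅑ + 8*(-⅐)))*(-11) = (1*(-5/9 - 8/7))*(-11) = (1*(-107/63))*(-11) = -107/63*(-11) = 1177/63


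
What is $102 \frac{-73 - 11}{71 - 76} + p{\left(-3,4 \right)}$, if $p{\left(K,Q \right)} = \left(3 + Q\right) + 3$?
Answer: $\frac{8618}{5} \approx 1723.6$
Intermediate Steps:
$p{\left(K,Q \right)} = 6 + Q$
$102 \frac{-73 - 11}{71 - 76} + p{\left(-3,4 \right)} = 102 \frac{-73 - 11}{71 - 76} + \left(6 + 4\right) = 102 \left(- \frac{84}{-5}\right) + 10 = 102 \left(\left(-84\right) \left(- \frac{1}{5}\right)\right) + 10 = 102 \cdot \frac{84}{5} + 10 = \frac{8568}{5} + 10 = \frac{8618}{5}$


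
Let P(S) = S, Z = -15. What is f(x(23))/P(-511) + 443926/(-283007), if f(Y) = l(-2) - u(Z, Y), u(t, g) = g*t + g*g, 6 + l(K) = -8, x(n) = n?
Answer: -170810800/144616577 ≈ -1.1811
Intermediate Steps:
l(K) = -14 (l(K) = -6 - 8 = -14)
u(t, g) = g² + g*t (u(t, g) = g*t + g² = g² + g*t)
f(Y) = -14 - Y*(-15 + Y) (f(Y) = -14 - Y*(Y - 15) = -14 - Y*(-15 + Y))
f(x(23))/P(-511) + 443926/(-283007) = (-14 - 1*23*(-15 + 23))/(-511) + 443926/(-283007) = (-14 - 1*23*8)*(-1/511) + 443926*(-1/283007) = (-14 - 184)*(-1/511) - 443926/283007 = -198*(-1/511) - 443926/283007 = 198/511 - 443926/283007 = -170810800/144616577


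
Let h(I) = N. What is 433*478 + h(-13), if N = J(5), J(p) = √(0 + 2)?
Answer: 206974 + √2 ≈ 2.0698e+5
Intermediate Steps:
J(p) = √2
N = √2 ≈ 1.4142
h(I) = √2
433*478 + h(-13) = 433*478 + √2 = 206974 + √2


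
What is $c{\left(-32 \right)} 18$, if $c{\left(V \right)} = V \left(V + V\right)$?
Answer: $36864$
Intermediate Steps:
$c{\left(V \right)} = 2 V^{2}$ ($c{\left(V \right)} = V 2 V = 2 V^{2}$)
$c{\left(-32 \right)} 18 = 2 \left(-32\right)^{2} \cdot 18 = 2 \cdot 1024 \cdot 18 = 2048 \cdot 18 = 36864$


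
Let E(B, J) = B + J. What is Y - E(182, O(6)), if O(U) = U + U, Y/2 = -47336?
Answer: -94866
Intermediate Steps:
Y = -94672 (Y = 2*(-47336) = -94672)
O(U) = 2*U
Y - E(182, O(6)) = -94672 - (182 + 2*6) = -94672 - (182 + 12) = -94672 - 1*194 = -94672 - 194 = -94866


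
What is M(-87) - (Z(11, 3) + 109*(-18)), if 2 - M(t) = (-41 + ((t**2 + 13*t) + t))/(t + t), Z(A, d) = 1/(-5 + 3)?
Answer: 348133/174 ≈ 2000.8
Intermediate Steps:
Z(A, d) = -1/2 (Z(A, d) = 1/(-2) = -1/2)
M(t) = 2 - (-41 + t**2 + 14*t)/(2*t) (M(t) = 2 - (-41 + ((t**2 + 13*t) + t))/(t + t) = 2 - (-41 + (t**2 + 14*t))/(2*t) = 2 - (-41 + t**2 + 14*t)*1/(2*t) = 2 - (-41 + t**2 + 14*t)/(2*t))
M(-87) - (Z(11, 3) + 109*(-18)) = (1/2)*(41 - 1*(-87)*(10 - 87))/(-87) - (-1/2 + 109*(-18)) = (1/2)*(-1/87)*(41 - 1*(-87)*(-77)) - (-1/2 - 1962) = (1/2)*(-1/87)*(41 - 6699) - 1*(-3925/2) = (1/2)*(-1/87)*(-6658) + 3925/2 = 3329/87 + 3925/2 = 348133/174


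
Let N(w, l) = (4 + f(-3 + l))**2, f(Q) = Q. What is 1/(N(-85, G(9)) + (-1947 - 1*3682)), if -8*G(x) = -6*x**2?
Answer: -16/29055 ≈ -0.00055068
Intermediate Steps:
G(x) = 3*x**2/4 (G(x) = -(-3)*x**2/4 = 3*x**2/4)
N(w, l) = (1 + l)**2 (N(w, l) = (4 + (-3 + l))**2 = (1 + l)**2)
1/(N(-85, G(9)) + (-1947 - 1*3682)) = 1/((1 + (3/4)*9**2)**2 + (-1947 - 1*3682)) = 1/((1 + (3/4)*81)**2 + (-1947 - 3682)) = 1/((1 + 243/4)**2 - 5629) = 1/((247/4)**2 - 5629) = 1/(61009/16 - 5629) = 1/(-29055/16) = -16/29055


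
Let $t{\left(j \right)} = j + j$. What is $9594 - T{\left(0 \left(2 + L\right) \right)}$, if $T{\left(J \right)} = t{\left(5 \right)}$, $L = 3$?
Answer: $9584$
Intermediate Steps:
$t{\left(j \right)} = 2 j$
$T{\left(J \right)} = 10$ ($T{\left(J \right)} = 2 \cdot 5 = 10$)
$9594 - T{\left(0 \left(2 + L\right) \right)} = 9594 - 10 = 9584$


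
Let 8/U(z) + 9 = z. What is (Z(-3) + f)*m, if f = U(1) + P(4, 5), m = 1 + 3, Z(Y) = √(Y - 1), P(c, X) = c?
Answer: 12 + 8*I ≈ 12.0 + 8.0*I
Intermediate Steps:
U(z) = 8/(-9 + z)
Z(Y) = √(-1 + Y)
m = 4
f = 3 (f = 8/(-9 + 1) + 4 = 8/(-8) + 4 = 8*(-⅛) + 4 = -1 + 4 = 3)
(Z(-3) + f)*m = (√(-1 - 3) + 3)*4 = (√(-4) + 3)*4 = (2*I + 3)*4 = (3 + 2*I)*4 = 12 + 8*I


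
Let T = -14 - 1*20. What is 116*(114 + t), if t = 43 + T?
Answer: 14268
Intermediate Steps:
T = -34 (T = -14 - 20 = -34)
t = 9 (t = 43 - 34 = 9)
116*(114 + t) = 116*(114 + 9) = 116*123 = 14268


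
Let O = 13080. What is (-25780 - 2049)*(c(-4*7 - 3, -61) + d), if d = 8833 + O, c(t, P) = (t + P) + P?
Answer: -605559040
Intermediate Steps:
c(t, P) = t + 2*P (c(t, P) = (P + t) + P = t + 2*P)
d = 21913 (d = 8833 + 13080 = 21913)
(-25780 - 2049)*(c(-4*7 - 3, -61) + d) = (-25780 - 2049)*(((-4*7 - 3) + 2*(-61)) + 21913) = -27829*(((-28 - 3) - 122) + 21913) = -27829*((-31 - 122) + 21913) = -27829*(-153 + 21913) = -27829*21760 = -605559040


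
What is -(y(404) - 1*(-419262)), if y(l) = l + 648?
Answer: -420314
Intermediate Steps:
y(l) = 648 + l
-(y(404) - 1*(-419262)) = -((648 + 404) - 1*(-419262)) = -(1052 + 419262) = -1*420314 = -420314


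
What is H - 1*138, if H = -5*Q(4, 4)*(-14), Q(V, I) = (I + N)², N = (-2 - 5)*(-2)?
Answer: 22542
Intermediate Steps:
N = 14 (N = -7*(-2) = 14)
Q(V, I) = (14 + I)² (Q(V, I) = (I + 14)² = (14 + I)²)
H = 22680 (H = -5*(14 + 4)²*(-14) = -5*18²*(-14) = -5*324*(-14) = -1620*(-14) = 22680)
H - 1*138 = 22680 - 1*138 = 22680 - 138 = 22542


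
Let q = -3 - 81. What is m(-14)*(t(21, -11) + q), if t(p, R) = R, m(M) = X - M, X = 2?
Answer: -1520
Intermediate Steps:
m(M) = 2 - M
q = -84
m(-14)*(t(21, -11) + q) = (2 - 1*(-14))*(-11 - 84) = (2 + 14)*(-95) = 16*(-95) = -1520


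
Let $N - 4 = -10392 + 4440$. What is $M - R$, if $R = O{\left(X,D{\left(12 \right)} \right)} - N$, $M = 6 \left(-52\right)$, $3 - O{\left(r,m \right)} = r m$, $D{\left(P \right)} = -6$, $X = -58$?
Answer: $-5915$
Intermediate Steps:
$N = -5948$ ($N = 4 + \left(-10392 + 4440\right) = 4 - 5952 = -5948$)
$O{\left(r,m \right)} = 3 - m r$ ($O{\left(r,m \right)} = 3 - r m = 3 - m r$)
$M = -312$
$R = 5603$ ($R = \left(3 - \left(-6\right) \left(-58\right)\right) - -5948 = \left(3 - 348\right) + 5948 = -345 + 5948 = 5603$)
$M - R = -312 - 5603 = -5915$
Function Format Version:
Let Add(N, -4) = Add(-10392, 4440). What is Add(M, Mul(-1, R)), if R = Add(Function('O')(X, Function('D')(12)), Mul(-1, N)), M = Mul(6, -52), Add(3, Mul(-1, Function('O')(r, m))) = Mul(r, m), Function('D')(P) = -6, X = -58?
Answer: -5915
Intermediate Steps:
N = -5948 (N = Add(4, Add(-10392, 4440)) = Add(4, -5952) = -5948)
Function('O')(r, m) = Add(3, Mul(-1, m, r)) (Function('O')(r, m) = Add(3, Mul(-1, Mul(r, m))) = Add(3, Mul(-1, Mul(m, r))) = Add(3, Mul(-1, m, r)))
M = -312
R = 5603 (R = Add(Add(3, Mul(-1, -6, -58)), Mul(-1, -5948)) = Add(Add(3, -348), 5948) = Add(-345, 5948) = 5603)
Add(M, Mul(-1, R)) = Add(-312, Mul(-1, 5603)) = Add(-312, -5603) = -5915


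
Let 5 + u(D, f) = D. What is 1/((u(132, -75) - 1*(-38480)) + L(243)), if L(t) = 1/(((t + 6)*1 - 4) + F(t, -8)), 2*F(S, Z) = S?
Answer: 733/28298933 ≈ 2.5902e-5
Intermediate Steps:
u(D, f) = -5 + D
F(S, Z) = S/2
L(t) = 1/(2 + 3*t/2) (L(t) = 1/(((t + 6)*1 - 4) + t/2) = 1/(((6 + t)*1 - 4) + t/2) = 1/(((6 + t) - 4) + t/2) = 1/((2 + t) + t/2) = 1/(2 + 3*t/2))
1/((u(132, -75) - 1*(-38480)) + L(243)) = 1/(((-5 + 132) - 1*(-38480)) + 2/(4 + 3*243)) = 1/((127 + 38480) + 2/(4 + 729)) = 1/(38607 + 2/733) = 1/(28298933/733) = 733/28298933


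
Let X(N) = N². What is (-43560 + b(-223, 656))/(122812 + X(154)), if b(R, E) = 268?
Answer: -10823/36632 ≈ -0.29545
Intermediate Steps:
(-43560 + b(-223, 656))/(122812 + X(154)) = (-43560 + 268)/(122812 + 154²) = -43292/(122812 + 23716) = -43292/146528 = -43292*1/146528 = -10823/36632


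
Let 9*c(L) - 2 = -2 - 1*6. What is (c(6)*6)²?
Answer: 16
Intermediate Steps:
c(L) = -⅔ (c(L) = 2/9 + (-2 - 1*6)/9 = 2/9 + (-2 - 6)/9 = 2/9 + (⅑)*(-8) = 2/9 - 8/9 = -⅔)
(c(6)*6)² = (-⅔*6)² = (-4)² = 16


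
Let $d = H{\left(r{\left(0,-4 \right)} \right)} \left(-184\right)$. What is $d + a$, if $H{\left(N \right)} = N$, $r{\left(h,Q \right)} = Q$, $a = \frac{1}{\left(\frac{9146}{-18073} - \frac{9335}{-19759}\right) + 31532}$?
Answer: $\frac{8287510616777847}{11260204157165} \approx 736.0$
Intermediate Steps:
$a = \frac{357104407}{11260204157165}$ ($a = \frac{1}{\left(9146 \left(- \frac{1}{18073}\right) - - \frac{9335}{19759}\right) + 31532} = \frac{1}{\left(- \frac{9146}{18073} + \frac{9335}{19759}\right) + 31532} = \frac{1}{- \frac{12004359}{357104407} + 31532} = \frac{1}{\frac{11260204157165}{357104407}} = \frac{357104407}{11260204157165} \approx 3.1714 \cdot 10^{-5}$)
$d = 736$ ($d = \left(-4\right) \left(-184\right) = 736$)
$d + a = 736 + \frac{357104407}{11260204157165} = \frac{8287510616777847}{11260204157165}$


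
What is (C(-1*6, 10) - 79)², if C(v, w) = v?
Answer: 7225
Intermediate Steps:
(C(-1*6, 10) - 79)² = (-1*6 - 79)² = (-6 - 79)² = (-85)² = 7225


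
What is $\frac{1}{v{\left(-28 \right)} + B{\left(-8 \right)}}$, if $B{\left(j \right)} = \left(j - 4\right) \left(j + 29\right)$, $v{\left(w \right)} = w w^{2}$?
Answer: $- \frac{1}{22204} \approx -4.5037 \cdot 10^{-5}$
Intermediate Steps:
$v{\left(w \right)} = w^{3}$
$B{\left(j \right)} = \left(-4 + j\right) \left(29 + j\right)$
$\frac{1}{v{\left(-28 \right)} + B{\left(-8 \right)}} = \frac{1}{\left(-28\right)^{3} + \left(-116 + \left(-8\right)^{2} + 25 \left(-8\right)\right)} = \frac{1}{-21952 - 252} = \frac{1}{-22204} = - \frac{1}{22204}$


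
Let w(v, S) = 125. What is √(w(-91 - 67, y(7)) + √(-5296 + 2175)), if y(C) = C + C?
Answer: √(125 + I*√3121) ≈ 11.444 + 2.4409*I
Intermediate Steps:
y(C) = 2*C
√(w(-91 - 67, y(7)) + √(-5296 + 2175)) = √(125 + √(-5296 + 2175)) = √(125 + √(-3121)) = √(125 + I*√3121)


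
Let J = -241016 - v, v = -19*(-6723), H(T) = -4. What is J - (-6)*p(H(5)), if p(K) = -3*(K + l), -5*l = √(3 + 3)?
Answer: -368681 + 18*√6/5 ≈ -3.6867e+5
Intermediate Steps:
l = -√6/5 (l = -√(3 + 3)/5 = -√6/5 ≈ -0.48990)
p(K) = -3*K + 3*√6/5 (p(K) = -3*(K - √6/5) = -3*K + 3*√6/5)
v = 127737
J = -368753 (J = -241016 - 1*127737 = -241016 - 127737 = -368753)
J - (-6)*p(H(5)) = -368753 - (-6)*(-3*(-4) + 3*√6/5) = -368753 - (-6)*(12 + 3*√6/5) = -368753 - (-72 - 18*√6/5) = -368753 + (72 + 18*√6/5) = -368681 + 18*√6/5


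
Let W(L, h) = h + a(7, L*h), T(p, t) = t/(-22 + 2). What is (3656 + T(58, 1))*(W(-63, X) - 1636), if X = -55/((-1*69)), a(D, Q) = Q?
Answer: -1417216831/230 ≈ -6.1618e+6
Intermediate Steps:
T(p, t) = -t/20 (T(p, t) = t/(-20) = t*(-1/20) = -t/20)
X = 55/69 (X = -55/(-69) = -55*(-1/69) = 55/69 ≈ 0.79710)
W(L, h) = h + L*h
(3656 + T(58, 1))*(W(-63, X) - 1636) = (3656 - 1/20*1)*(55*(1 - 63)/69 - 1636) = (3656 - 1/20)*((55/69)*(-62) - 1636) = 73119*(-3410/69 - 1636)/20 = (73119/20)*(-116294/69) = -1417216831/230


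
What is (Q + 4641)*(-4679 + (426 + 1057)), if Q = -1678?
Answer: -9469748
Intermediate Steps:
(Q + 4641)*(-4679 + (426 + 1057)) = (-1678 + 4641)*(-4679 + (426 + 1057)) = 2963*(-4679 + 1483) = 2963*(-3196) = -9469748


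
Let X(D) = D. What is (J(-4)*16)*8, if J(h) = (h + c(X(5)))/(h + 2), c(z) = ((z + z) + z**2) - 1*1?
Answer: -1920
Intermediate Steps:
c(z) = -1 + z**2 + 2*z (c(z) = (2*z + z**2) - 1 = (z**2 + 2*z) - 1 = -1 + z**2 + 2*z)
J(h) = (34 + h)/(2 + h) (J(h) = (h + (-1 + 5**2 + 2*5))/(h + 2) = (h + (-1 + 25 + 10))/(2 + h) = (h + 34)/(2 + h) = (34 + h)/(2 + h))
(J(-4)*16)*8 = (((34 - 4)/(2 - 4))*16)*8 = ((30/(-2))*16)*8 = (-1/2*30*16)*8 = -15*16*8 = -240*8 = -1920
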